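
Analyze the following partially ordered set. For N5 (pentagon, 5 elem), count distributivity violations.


Distributive law: a ^ (b v c) = (a ^ b) v (a ^ c).
Check all 5^3 = 125 ordered triples (a,b,c).
  e.g. a=b, b=a, c=c: lhs=b != rhs=a
  e.g. a=b, b=c, c=a: lhs=b != rhs=a
Total violating triples: 2


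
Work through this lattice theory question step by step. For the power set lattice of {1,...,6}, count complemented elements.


An element a is complemented if some b has a meet b = bottom, a join b = top.
every subset A has complement S\A, so all elements are complemented.
Complemented elements: {}, {1}, {2}, {3}, {4}, {5}, ... (58 more)
Count: 64


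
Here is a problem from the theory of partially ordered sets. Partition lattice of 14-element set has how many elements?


B(n) = number of set partitions of an n-element set.
B(n) satisfies the recurrence: B(n+1) = sum_k C(n,k)*B(k).
B(14) = 190899322


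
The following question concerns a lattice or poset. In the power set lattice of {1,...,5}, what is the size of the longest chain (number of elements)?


A chain is a totally ordered subset; we count the number of elements in a maximum chain.
Compute, for each element x, the size of the longest chain ending at x:
  {}: 1
  {1}: 2
  {2}: 2
  {3}: 2
  {4}: 2
  {5}: 2
  ...
A maximum chain: {} < {1} < {1,2} < {1,2,3} < {1,2,3,4} < {1,2,3,4,5}
Number of elements in the longest chain: 6


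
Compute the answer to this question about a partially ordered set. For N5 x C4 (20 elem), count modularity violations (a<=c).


Modular law: if a <= c then a v (b ^ c) = (a v b) ^ c.
Check all triples (a,b,c) with a <= c among 20 elements.
  e.g. a=(a,0), b=(c,0), c=(b,0): lhs=(a,0) != rhs=(b,0)
  e.g. a=(a,0), b=(c,1), c=(b,0): lhs=(a,0) != rhs=(b,0)
Total violating triples: 40


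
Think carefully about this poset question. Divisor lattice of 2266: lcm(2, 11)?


Join=lcm.
gcd(2,11)=1
lcm=22


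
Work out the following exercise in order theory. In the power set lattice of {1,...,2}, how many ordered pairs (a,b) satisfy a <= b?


The order relation is {(a,b) : a <= b}, reflexive so it includes (a,a).
Examples: ({},{}), ({},{1,2}), ({},{1}), ({},{2}), ({1,2},{1,2}), ...
Total ordered pairs: 9


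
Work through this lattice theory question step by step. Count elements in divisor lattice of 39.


Divisors of 39: [1, 3, 13, 39]
Count: 4


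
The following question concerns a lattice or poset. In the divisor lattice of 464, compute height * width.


Height = length of longest chain minus 1; width = size of largest antichain.
A maximum chain: 1 | 29 | 58 | 116 | 232 | 464  (height 5).
A maximum antichain: {2, 29}  (width 2).
Product = 5 * 2 = 10


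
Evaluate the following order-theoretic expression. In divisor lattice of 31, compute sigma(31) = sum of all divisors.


sigma(n) = sum of divisors.
Divisors of 31: [1, 31]
Sum = 32


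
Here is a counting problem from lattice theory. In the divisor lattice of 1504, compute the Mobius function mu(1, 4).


In a divisor lattice, mu(a,b) = mu(b/a) where mu is the classical Mobius function.
b/a = 4/1 = 4
Prime factorization of 4: primes [2]
4 is not squarefree, so mu(4) = 0


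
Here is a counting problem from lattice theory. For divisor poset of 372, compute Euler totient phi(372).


phi(n) = n * prod_{p|n} (1 - 1/p).
Prime divisors of 372: [2, 3, 31]
phi(372) = 372 * (1 - 1/2) * (1 - 1/3) * (1 - 1/31)
phi(372) = 120


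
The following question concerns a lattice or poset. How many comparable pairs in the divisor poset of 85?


A comparable pair {a,b} has a < b or b < a in the order.
Count unordered pairs where one element is strictly below the other.
Examples: {1,5}, {1,17}, {1,85}, {5,85}, ...
Total comparable pairs: 5


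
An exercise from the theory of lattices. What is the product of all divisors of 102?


Divisors of 102: [1, 2, 3, 6, 17, 34, 51, 102]
Product = n^(d(n)/2) = 102^(8/2)
Product = 108243216


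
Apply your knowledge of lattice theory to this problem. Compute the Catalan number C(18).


C(n) = C(2n, n) / (n+1).
C(36, 18) = 9075135300
C(18) = 9075135300 / 19 = 477638700


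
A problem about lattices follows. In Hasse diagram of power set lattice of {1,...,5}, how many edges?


A cover relation a -< b holds when a < b with no c strictly between.
Cover relations:
  {} -< {1}
  {} -< {2}
  {} -< {3}
  {} -< {4}
  {} -< {5}
  {1} -< {1,2}
  {1} -< {1,3}
  {1} -< {1,4}
  ...72 more
Total: 80


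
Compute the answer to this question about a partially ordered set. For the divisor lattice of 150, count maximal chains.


A maximal chain goes from the minimum element to a maximal element via cover relations.
Counting all min-to-max paths in the cover graph.
Total maximal chains: 12


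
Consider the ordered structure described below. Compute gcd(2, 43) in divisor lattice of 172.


In a divisor lattice, meet = gcd (greatest common divisor).
By Euclidean algorithm or factoring: gcd(2,43) = 1


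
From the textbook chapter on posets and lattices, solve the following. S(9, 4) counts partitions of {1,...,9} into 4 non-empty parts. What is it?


S(n,k) = k*S(n-1,k) + S(n-1,k-1).
S(8,4) = 1701, S(8,3) = 966
S(9,4) = 4*1701 + 966 = 6804 + 966
S(9,4) = 7770


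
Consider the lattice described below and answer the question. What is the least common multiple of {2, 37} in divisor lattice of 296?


In a divisor lattice, join = lcm (least common multiple).
Compute lcm iteratively: start with first element, then lcm(current, next).
Elements: [2, 37]
lcm(2,37) = 74
Final lcm = 74


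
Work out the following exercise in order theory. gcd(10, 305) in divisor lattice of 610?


Meet=gcd.
gcd(10,305)=5


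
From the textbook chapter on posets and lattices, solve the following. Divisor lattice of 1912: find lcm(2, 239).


In a divisor lattice, join = lcm (least common multiple).
gcd(2,239) = 1
lcm(2,239) = 2*239/gcd = 478/1 = 478


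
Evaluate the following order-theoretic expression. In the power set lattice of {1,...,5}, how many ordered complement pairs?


Complement pair (a,b): a meet b = bottom, a join b = top.
Here: A intersect B = {} and A union B = {1,...,5}.
Pairs found: ({},{1,2,3,4,5}), ({1},{2,3,4,5}), ({2},{1,3,4,5}), ({3},{1,2,4,5}), ... (28 more)
Total ordered pairs: 32


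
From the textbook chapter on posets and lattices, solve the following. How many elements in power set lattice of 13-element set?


Power set = 2^n.
2^13 = 8192


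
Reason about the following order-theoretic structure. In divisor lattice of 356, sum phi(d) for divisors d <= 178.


Divisors of 356 up to 178: [1, 2, 4, 89, 178]
phi values: [1, 1, 2, 88, 88]
Sum = 180


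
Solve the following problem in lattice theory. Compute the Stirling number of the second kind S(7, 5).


S(n,k) = k*S(n-1,k) + S(n-1,k-1).
S(6,5) = 15, S(6,4) = 65
S(7,5) = 5*15 + 65 = 75 + 65
S(7,5) = 140


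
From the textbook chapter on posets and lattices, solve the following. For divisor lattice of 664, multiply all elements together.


Divisors of 664: [1, 2, 4, 8, 83, 166, 332, 664]
Product = n^(d(n)/2) = 664^(8/2)
Product = 194389282816


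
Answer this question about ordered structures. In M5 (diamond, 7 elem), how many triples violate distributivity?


Distributive law: a ^ (b v c) = (a ^ b) v (a ^ c).
Check all 7^3 = 343 ordered triples (a,b,c).
  e.g. a=a1, b=a2, c=a3: lhs=a1 != rhs=0
  e.g. a=a1, b=a2, c=a4: lhs=a1 != rhs=0
Total violating triples: 60


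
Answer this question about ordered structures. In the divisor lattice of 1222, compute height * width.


Height = length of longest chain minus 1; width = size of largest antichain.
A maximum chain: 1 | 47 | 611 | 1222  (height 3).
A maximum antichain: {2, 13, 47}  (width 3).
Product = 3 * 3 = 9


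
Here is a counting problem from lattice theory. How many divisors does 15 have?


Divisors of 15: [1, 3, 5, 15]
Count: 4


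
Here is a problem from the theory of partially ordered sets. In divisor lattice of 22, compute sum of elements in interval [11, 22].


Interval [11,22] in divisors of 22: [11, 22]
Sum = 33


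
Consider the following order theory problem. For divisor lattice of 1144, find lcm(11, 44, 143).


In a divisor lattice, join = lcm (least common multiple).
Compute lcm iteratively: start with first element, then lcm(current, next).
Elements: [11, 44, 143]
lcm(11,44) = 44
lcm(44,143) = 572
Final lcm = 572


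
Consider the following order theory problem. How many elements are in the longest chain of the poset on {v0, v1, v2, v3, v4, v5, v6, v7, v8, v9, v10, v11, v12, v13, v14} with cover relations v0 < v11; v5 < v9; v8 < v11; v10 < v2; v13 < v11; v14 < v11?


A chain is a totally ordered subset; we count the number of elements in a maximum chain.
Compute, for each element x, the size of the longest chain ending at x:
  v0: 1
  v1: 1
  v3: 1
  v4: 1
  v5: 1
  v6: 1
  ...
A maximum chain: v10 < v2
Number of elements in the longest chain: 2


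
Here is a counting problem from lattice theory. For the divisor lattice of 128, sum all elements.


sigma(n) = sum of divisors.
Divisors of 128: [1, 2, 4, 8, 16, 32, 64, 128]
Sum = 255


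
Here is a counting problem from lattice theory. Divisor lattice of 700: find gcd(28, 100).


In a divisor lattice, meet = gcd (greatest common divisor).
By Euclidean algorithm or factoring: gcd(28,100) = 4


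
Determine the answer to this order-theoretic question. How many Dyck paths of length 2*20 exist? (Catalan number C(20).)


C(n) = C(2n, n) / (n+1).
C(40, 20) = 137846528820
C(20) = 137846528820 / 21 = 6564120420


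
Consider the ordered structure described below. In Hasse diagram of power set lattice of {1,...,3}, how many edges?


A cover relation a -< b holds when a < b with no c strictly between.
Cover relations:
  {} -< {1}
  {} -< {2}
  {} -< {3}
  {1} -< {1,2}
  {1} -< {1,3}
  {2} -< {1,2}
  {2} -< {2,3}
  {3} -< {1,3}
  ...4 more
Total: 12


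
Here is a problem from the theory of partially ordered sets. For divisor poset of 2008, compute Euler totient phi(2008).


phi(n) = n * prod_{p|n} (1 - 1/p).
Prime divisors of 2008: [2, 251]
phi(2008) = 2008 * (1 - 1/2) * (1 - 1/251)
phi(2008) = 1000


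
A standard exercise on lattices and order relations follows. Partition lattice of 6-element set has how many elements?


B(n) = number of set partitions of an n-element set.
B(n) satisfies the recurrence: B(n+1) = sum_k C(n,k)*B(k).
B(6) = 203


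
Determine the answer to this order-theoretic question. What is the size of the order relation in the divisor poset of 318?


The order relation is {(a,b) : a <= b}, reflexive so it includes (a,a).
Examples: (1,1), (1,106), (1,159), (1,2), (1,3), ...
Total ordered pairs: 27


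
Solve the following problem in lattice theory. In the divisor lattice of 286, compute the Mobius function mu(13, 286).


In a divisor lattice, mu(a,b) = mu(b/a) where mu is the classical Mobius function.
b/a = 286/13 = 22
Prime factorization of 22: primes [2, 11]
22 is squarefree with 2 prime factor(s), so mu(22) = (-1)^2 = 1


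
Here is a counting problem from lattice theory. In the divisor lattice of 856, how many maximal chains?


A maximal chain goes from the minimum element to a maximal element via cover relations.
Counting all min-to-max paths in the cover graph.
Total maximal chains: 4


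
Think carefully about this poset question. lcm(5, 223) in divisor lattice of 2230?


Join=lcm.
gcd(5,223)=1
lcm=1115


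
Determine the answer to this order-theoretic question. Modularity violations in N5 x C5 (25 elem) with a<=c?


Modular law: if a <= c then a v (b ^ c) = (a v b) ^ c.
Check all triples (a,b,c) with a <= c among 25 elements.
  e.g. a=(a,0), b=(c,0), c=(b,0): lhs=(a,0) != rhs=(b,0)
  e.g. a=(a,0), b=(c,1), c=(b,0): lhs=(a,0) != rhs=(b,0)
Total violating triples: 75


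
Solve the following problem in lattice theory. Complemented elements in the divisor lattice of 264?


An element a is complemented if some b has a meet b = bottom, a join b = top.
a is complemented iff gcd(a, n/a)=1, i.e. a is a unitary divisor of 264.
Complemented elements: 1, 3, 8, 11, 24, 33, ... (2 more)
Count: 8


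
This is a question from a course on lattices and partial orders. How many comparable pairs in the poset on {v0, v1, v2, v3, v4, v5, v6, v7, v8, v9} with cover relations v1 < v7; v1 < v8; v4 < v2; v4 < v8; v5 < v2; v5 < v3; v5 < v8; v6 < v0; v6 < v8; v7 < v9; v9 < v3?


A comparable pair {a,b} has a < b or b < a in the order.
Count unordered pairs where one element is strictly below the other.
Examples: {v0,v6}, {v1,v3}, {v1,v7}, {v1,v8}, ...
Total comparable pairs: 14


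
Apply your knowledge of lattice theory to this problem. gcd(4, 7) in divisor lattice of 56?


Meet=gcd.
gcd(4,7)=1


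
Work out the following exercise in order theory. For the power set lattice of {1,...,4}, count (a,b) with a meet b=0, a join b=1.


Complement pair (a,b): a meet b = bottom, a join b = top.
Here: A intersect B = {} and A union B = {1,...,4}.
Pairs found: ({},{1,2,3,4}), ({1},{2,3,4}), ({2},{1,3,4}), ({3},{1,2,4}), ... (12 more)
Total ordered pairs: 16


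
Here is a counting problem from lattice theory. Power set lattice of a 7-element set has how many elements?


Power set = 2^n.
2^7 = 128


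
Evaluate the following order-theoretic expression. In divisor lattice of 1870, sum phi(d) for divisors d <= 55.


Divisors of 1870 up to 55: [1, 2, 5, 10, 11, 17, 22, 34, 55]
phi values: [1, 1, 4, 4, 10, 16, 10, 16, 40]
Sum = 102


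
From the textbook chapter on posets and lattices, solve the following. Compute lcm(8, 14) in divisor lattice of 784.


In a divisor lattice, join = lcm (least common multiple).
gcd(8,14) = 2
lcm(8,14) = 8*14/gcd = 112/2 = 56


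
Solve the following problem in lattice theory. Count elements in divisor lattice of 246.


Divisors of 246: [1, 2, 3, 6, 41, 82, 123, 246]
Count: 8


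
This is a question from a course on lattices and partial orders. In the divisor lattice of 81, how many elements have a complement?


An element a is complemented if some b has a meet b = bottom, a join b = top.
a is complemented iff gcd(a, n/a)=1, i.e. a is a unitary divisor of 81.
Complemented elements: 1, 81
Count: 2


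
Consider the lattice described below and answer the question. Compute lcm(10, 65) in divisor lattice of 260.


In a divisor lattice, join = lcm (least common multiple).
gcd(10,65) = 5
lcm(10,65) = 10*65/gcd = 650/5 = 130


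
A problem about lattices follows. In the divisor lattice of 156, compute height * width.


Height = length of longest chain minus 1; width = size of largest antichain.
A maximum chain: 1 | 13 | 39 | 78 | 156  (height 4).
A maximum antichain: {4, 6, 26, 39}  (width 4).
Product = 4 * 4 = 16


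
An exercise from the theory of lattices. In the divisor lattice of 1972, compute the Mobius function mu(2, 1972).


In a divisor lattice, mu(a,b) = mu(b/a) where mu is the classical Mobius function.
b/a = 1972/2 = 986
Prime factorization of 986: primes [2, 17, 29]
986 is squarefree with 3 prime factor(s), so mu(986) = (-1)^3 = -1


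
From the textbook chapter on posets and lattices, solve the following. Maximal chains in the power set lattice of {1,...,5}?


A maximal chain goes from the minimum element to a maximal element via cover relations.
Counting all min-to-max paths in the cover graph.
Total maximal chains: 120


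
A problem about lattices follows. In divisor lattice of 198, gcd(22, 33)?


Meet=gcd.
gcd(22,33)=11


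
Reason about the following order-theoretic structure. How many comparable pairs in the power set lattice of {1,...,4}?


A comparable pair {a,b} has a < b or b < a in the order.
Count unordered pairs where one element is strictly below the other.
Examples: {{},{1}}, {{},{2}}, {{},{3}}, {{},{4}}, ...
Total comparable pairs: 65


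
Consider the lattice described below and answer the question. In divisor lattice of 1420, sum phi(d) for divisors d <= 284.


Divisors of 1420 up to 284: [1, 2, 4, 5, 10, 20, 71, 142, 284]
phi values: [1, 1, 2, 4, 4, 8, 70, 70, 140]
Sum = 300


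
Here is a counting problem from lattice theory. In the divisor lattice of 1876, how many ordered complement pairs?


Complement pair (a,b): a meet b = bottom, a join b = top.
Here: gcd(a,b)=1 and lcm(a,b)=1876, i.e. a*b=1876 with a,b coprime.
Pairs found: (1,1876), (4,469), (7,268), (28,67), ... (4 more)
Total ordered pairs: 8


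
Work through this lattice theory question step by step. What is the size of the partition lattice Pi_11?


B(n) = number of set partitions of an n-element set.
B(n) satisfies the recurrence: B(n+1) = sum_k C(n,k)*B(k).
B(11) = 678570


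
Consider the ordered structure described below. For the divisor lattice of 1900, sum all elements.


sigma(n) = sum of divisors.
Divisors of 1900: [1, 2, 4, 5, 10, 19, 20, 25, 38, 50, 76, 95, 100, 190, 380, 475, 950, 1900]
Sum = 4340


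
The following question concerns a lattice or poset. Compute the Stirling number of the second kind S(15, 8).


S(n,k) = k*S(n-1,k) + S(n-1,k-1).
S(14,8) = 20912320, S(14,7) = 49329280
S(15,8) = 8*20912320 + 49329280 = 167298560 + 49329280
S(15,8) = 216627840


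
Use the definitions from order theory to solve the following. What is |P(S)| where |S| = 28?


Power set = 2^n.
2^28 = 268435456


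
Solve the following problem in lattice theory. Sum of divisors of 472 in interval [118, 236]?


Interval [118,236] in divisors of 472: [118, 236]
Sum = 354


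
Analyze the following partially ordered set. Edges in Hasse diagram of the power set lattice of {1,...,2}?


A cover relation a -< b holds when a < b with no c strictly between.
Cover relations:
  {} -< {1}
  {} -< {2}
  {1} -< {1,2}
  {2} -< {1,2}
Total: 4


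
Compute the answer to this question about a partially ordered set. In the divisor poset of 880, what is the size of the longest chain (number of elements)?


A chain is a totally ordered subset; we count the number of elements in a maximum chain.
Compute, for each element x, the size of the longest chain ending at x:
  1: 1
  2: 2
  5: 2
  11: 2
  4: 3
  8: 4
  ...
A maximum chain: 1 < 2 < 4 < 8 < 16 < 80 < 880
Number of elements in the longest chain: 7


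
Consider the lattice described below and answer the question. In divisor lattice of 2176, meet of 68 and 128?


In a divisor lattice, meet = gcd (greatest common divisor).
By Euclidean algorithm or factoring: gcd(68,128) = 4


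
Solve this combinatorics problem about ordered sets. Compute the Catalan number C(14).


C(n) = C(2n, n) / (n+1).
C(28, 14) = 40116600
C(14) = 40116600 / 15 = 2674440


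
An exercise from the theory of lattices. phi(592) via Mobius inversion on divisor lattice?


phi(n) = n * prod_{p|n} (1 - 1/p).
Prime divisors of 592: [2, 37]
phi(592) = 592 * (1 - 1/2) * (1 - 1/37)
phi(592) = 288


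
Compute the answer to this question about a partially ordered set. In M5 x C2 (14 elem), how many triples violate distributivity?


Distributive law: a ^ (b v c) = (a ^ b) v (a ^ c).
Check all 14^3 = 2744 ordered triples (a,b,c).
  e.g. a=(a1,0), b=(a2,0), c=(a3,0): lhs=(a1,0) != rhs=(0,0)
  e.g. a=(a1,0), b=(a2,0), c=(a3,1): lhs=(a1,0) != rhs=(0,0)
Total violating triples: 480


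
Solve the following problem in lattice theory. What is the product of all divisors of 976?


Divisors of 976: [1, 2, 4, 8, 16, 61, 122, 244, 488, 976]
Product = n^(d(n)/2) = 976^(10/2)
Product = 885623410917376


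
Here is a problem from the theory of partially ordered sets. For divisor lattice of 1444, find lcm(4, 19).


In a divisor lattice, join = lcm (least common multiple).
Compute lcm iteratively: start with first element, then lcm(current, next).
Elements: [4, 19]
lcm(4,19) = 76
Final lcm = 76


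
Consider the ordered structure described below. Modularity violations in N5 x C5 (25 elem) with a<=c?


Modular law: if a <= c then a v (b ^ c) = (a v b) ^ c.
Check all triples (a,b,c) with a <= c among 25 elements.
  e.g. a=(a,0), b=(c,0), c=(b,0): lhs=(a,0) != rhs=(b,0)
  e.g. a=(a,0), b=(c,1), c=(b,0): lhs=(a,0) != rhs=(b,0)
Total violating triples: 75


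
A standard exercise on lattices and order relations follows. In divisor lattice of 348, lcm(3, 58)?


Join=lcm.
gcd(3,58)=1
lcm=174


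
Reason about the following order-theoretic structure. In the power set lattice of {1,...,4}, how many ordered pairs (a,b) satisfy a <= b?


The order relation is {(a,b) : a <= b}, reflexive so it includes (a,a).
Examples: ({},{}), ({},{1,2}), ({},{1,2,3}), ({},{1,2,3,4}), ({},{1,2,4}), ...
Total ordered pairs: 81


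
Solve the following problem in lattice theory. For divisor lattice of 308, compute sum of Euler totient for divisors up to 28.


Divisors of 308 up to 28: [1, 2, 4, 7, 11, 14, 22, 28]
phi values: [1, 1, 2, 6, 10, 6, 10, 12]
Sum = 48


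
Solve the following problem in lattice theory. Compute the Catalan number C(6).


C(n) = C(2n, n) / (n+1).
C(12, 6) = 924
C(6) = 924 / 7 = 132


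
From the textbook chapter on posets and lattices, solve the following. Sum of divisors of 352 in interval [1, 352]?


Interval [1,352] in divisors of 352: [1, 2, 4, 8, 11, 16, 22, 32, 44, 88, 176, 352]
Sum = 756


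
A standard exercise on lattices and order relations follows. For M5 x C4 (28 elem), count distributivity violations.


Distributive law: a ^ (b v c) = (a ^ b) v (a ^ c).
Check all 28^3 = 21952 ordered triples (a,b,c).
  e.g. a=(a1,0), b=(a2,0), c=(a3,0): lhs=(a1,0) != rhs=(0,0)
  e.g. a=(a1,0), b=(a2,0), c=(a3,1): lhs=(a1,0) != rhs=(0,0)
Total violating triples: 3840


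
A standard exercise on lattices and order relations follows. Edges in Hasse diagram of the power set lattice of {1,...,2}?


A cover relation a -< b holds when a < b with no c strictly between.
Cover relations:
  {} -< {1}
  {} -< {2}
  {1} -< {1,2}
  {2} -< {1,2}
Total: 4


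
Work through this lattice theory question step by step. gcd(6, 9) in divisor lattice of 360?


Meet=gcd.
gcd(6,9)=3


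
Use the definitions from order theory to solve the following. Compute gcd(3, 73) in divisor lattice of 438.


In a divisor lattice, meet = gcd (greatest common divisor).
By Euclidean algorithm or factoring: gcd(3,73) = 1


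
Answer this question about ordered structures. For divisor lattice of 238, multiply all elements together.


Divisors of 238: [1, 2, 7, 14, 17, 34, 119, 238]
Product = n^(d(n)/2) = 238^(8/2)
Product = 3208542736


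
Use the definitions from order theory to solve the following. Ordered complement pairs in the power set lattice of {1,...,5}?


Complement pair (a,b): a meet b = bottom, a join b = top.
Here: A intersect B = {} and A union B = {1,...,5}.
Pairs found: ({},{1,2,3,4,5}), ({1},{2,3,4,5}), ({2},{1,3,4,5}), ({3},{1,2,4,5}), ... (28 more)
Total ordered pairs: 32


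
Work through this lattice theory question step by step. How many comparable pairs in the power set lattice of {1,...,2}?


A comparable pair {a,b} has a < b or b < a in the order.
Count unordered pairs where one element is strictly below the other.
Examples: {{},{1}}, {{},{2}}, {{},{1,2}}, {{1},{1,2}}, ...
Total comparable pairs: 5


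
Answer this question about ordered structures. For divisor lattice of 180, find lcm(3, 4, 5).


In a divisor lattice, join = lcm (least common multiple).
Compute lcm iteratively: start with first element, then lcm(current, next).
Elements: [3, 4, 5]
lcm(3,4) = 12
lcm(12,5) = 60
Final lcm = 60


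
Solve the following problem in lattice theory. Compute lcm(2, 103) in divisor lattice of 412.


In a divisor lattice, join = lcm (least common multiple).
gcd(2,103) = 1
lcm(2,103) = 2*103/gcd = 206/1 = 206


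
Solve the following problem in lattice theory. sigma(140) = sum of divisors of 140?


sigma(n) = sum of divisors.
Divisors of 140: [1, 2, 4, 5, 7, 10, 14, 20, 28, 35, 70, 140]
Sum = 336


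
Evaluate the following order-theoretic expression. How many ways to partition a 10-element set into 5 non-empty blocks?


S(n,k) = k*S(n-1,k) + S(n-1,k-1).
S(9,5) = 6951, S(9,4) = 7770
S(10,5) = 5*6951 + 7770 = 34755 + 7770
S(10,5) = 42525


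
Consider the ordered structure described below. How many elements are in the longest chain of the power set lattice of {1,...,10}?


A chain is a totally ordered subset; we count the number of elements in a maximum chain.
Compute, for each element x, the size of the longest chain ending at x:
  {}: 1
  {1}: 2
  {2}: 2
  {3}: 2
  {4}: 2
  {5}: 2
  ...
A maximum chain: {} < {1} < {1,2} < {1,2,3} < {1,2,3,4} < {1,2,3,4,5} < {1,2,3,4,5,6} < {1,2,3,4,5,6,7} < {1,2,3,4,5,6,7,8} < {1,2,3,4,5,6,7,8,9} < {1,2,3,4,5,6,7,8,9,10}
Number of elements in the longest chain: 11


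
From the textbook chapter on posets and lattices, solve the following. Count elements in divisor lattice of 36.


Divisors of 36: [1, 2, 3, 4, 6, 9, 12, 18, 36]
Count: 9


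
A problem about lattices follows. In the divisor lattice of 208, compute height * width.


Height = length of longest chain minus 1; width = size of largest antichain.
A maximum chain: 1 | 13 | 26 | 52 | 104 | 208  (height 5).
A maximum antichain: {2, 13}  (width 2).
Product = 5 * 2 = 10


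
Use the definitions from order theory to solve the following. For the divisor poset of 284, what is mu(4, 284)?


In a divisor lattice, mu(a,b) = mu(b/a) where mu is the classical Mobius function.
b/a = 284/4 = 71
Prime factorization of 71: primes [71]
71 is squarefree with 1 prime factor(s), so mu(71) = (-1)^1 = -1


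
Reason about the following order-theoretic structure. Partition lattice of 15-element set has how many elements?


B(n) = number of set partitions of an n-element set.
B(n) satisfies the recurrence: B(n+1) = sum_k C(n,k)*B(k).
B(15) = 1382958545


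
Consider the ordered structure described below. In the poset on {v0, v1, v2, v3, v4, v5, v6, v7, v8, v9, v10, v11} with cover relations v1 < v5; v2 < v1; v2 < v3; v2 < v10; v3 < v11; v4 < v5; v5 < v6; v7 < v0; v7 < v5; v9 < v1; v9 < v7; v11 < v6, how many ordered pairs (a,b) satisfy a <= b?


The order relation is {(a,b) : a <= b}, reflexive so it includes (a,a).
Examples: (v0,v0), (v1,v1), (v1,v5), (v1,v6), (v10,v10), ...
Total ordered pairs: 34


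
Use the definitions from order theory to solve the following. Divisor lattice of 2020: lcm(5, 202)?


Join=lcm.
gcd(5,202)=1
lcm=1010


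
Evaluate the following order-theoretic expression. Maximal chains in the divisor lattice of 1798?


A maximal chain goes from the minimum element to a maximal element via cover relations.
Counting all min-to-max paths in the cover graph.
Total maximal chains: 6


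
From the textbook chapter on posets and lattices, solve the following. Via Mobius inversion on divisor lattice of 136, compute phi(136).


phi(n) = n * prod_{p|n} (1 - 1/p).
Prime divisors of 136: [2, 17]
phi(136) = 136 * (1 - 1/2) * (1 - 1/17)
phi(136) = 64


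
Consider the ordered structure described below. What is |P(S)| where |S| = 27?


Power set = 2^n.
2^27 = 134217728


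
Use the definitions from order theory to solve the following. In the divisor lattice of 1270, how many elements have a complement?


An element a is complemented if some b has a meet b = bottom, a join b = top.
a is complemented iff gcd(a, n/a)=1, i.e. a is a unitary divisor of 1270.
Complemented elements: 1, 2, 5, 10, 127, 254, ... (2 more)
Count: 8


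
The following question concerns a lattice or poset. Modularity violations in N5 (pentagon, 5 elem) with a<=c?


Modular law: if a <= c then a v (b ^ c) = (a v b) ^ c.
Check all triples (a,b,c) with a <= c among 5 elements.
  e.g. a=a, b=c, c=b: lhs=a != rhs=b
Total violating triples: 1


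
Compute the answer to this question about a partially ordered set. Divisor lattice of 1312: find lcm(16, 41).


In a divisor lattice, join = lcm (least common multiple).
gcd(16,41) = 1
lcm(16,41) = 16*41/gcd = 656/1 = 656


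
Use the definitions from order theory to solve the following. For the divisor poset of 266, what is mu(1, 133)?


In a divisor lattice, mu(a,b) = mu(b/a) where mu is the classical Mobius function.
b/a = 133/1 = 133
Prime factorization of 133: primes [7, 19]
133 is squarefree with 2 prime factor(s), so mu(133) = (-1)^2 = 1


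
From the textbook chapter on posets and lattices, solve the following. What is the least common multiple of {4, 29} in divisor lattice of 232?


In a divisor lattice, join = lcm (least common multiple).
Compute lcm iteratively: start with first element, then lcm(current, next).
Elements: [4, 29]
lcm(4,29) = 116
Final lcm = 116


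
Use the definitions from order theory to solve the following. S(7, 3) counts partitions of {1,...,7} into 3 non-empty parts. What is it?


S(n,k) = k*S(n-1,k) + S(n-1,k-1).
S(6,3) = 90, S(6,2) = 31
S(7,3) = 3*90 + 31 = 270 + 31
S(7,3) = 301


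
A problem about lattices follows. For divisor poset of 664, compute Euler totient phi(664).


phi(n) = n * prod_{p|n} (1 - 1/p).
Prime divisors of 664: [2, 83]
phi(664) = 664 * (1 - 1/2) * (1 - 1/83)
phi(664) = 328


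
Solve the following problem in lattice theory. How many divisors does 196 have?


Divisors of 196: [1, 2, 4, 7, 14, 28, 49, 98, 196]
Count: 9


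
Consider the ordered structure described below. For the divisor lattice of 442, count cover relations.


A cover relation a -< b holds when a < b with no c strictly between.
Cover relations:
  1 -< 2
  1 -< 13
  1 -< 17
  2 -< 26
  2 -< 34
  13 -< 26
  13 -< 221
  17 -< 34
  ...4 more
Total: 12


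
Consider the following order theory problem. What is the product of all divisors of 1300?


Divisors of 1300: [1, 2, 4, 5, 10, 13, 20, 25, 26, 50, 52, 65, 100, 130, 260, 325, 650, 1300]
Product = n^(d(n)/2) = 1300^(18/2)
Product = 10604499373000000000000000000


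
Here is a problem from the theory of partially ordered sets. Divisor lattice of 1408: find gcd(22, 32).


In a divisor lattice, meet = gcd (greatest common divisor).
By Euclidean algorithm or factoring: gcd(22,32) = 2


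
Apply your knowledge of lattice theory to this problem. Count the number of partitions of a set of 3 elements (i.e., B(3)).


B(n) = number of set partitions of an n-element set.
B(n) satisfies the recurrence: B(n+1) = sum_k C(n,k)*B(k).
B(3) = 5


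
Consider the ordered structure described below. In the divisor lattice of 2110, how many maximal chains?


A maximal chain goes from the minimum element to a maximal element via cover relations.
Counting all min-to-max paths in the cover graph.
Total maximal chains: 6


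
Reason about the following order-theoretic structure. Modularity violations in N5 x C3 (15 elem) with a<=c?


Modular law: if a <= c then a v (b ^ c) = (a v b) ^ c.
Check all triples (a,b,c) with a <= c among 15 elements.
  e.g. a=(a,0), b=(c,0), c=(b,0): lhs=(a,0) != rhs=(b,0)
  e.g. a=(a,0), b=(c,1), c=(b,0): lhs=(a,0) != rhs=(b,0)
Total violating triples: 18


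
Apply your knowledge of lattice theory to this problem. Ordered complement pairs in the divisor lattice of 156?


Complement pair (a,b): a meet b = bottom, a join b = top.
Here: gcd(a,b)=1 and lcm(a,b)=156, i.e. a*b=156 with a,b coprime.
Pairs found: (1,156), (3,52), (4,39), (12,13), ... (4 more)
Total ordered pairs: 8


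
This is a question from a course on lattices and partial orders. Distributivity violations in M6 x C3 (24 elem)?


Distributive law: a ^ (b v c) = (a ^ b) v (a ^ c).
Check all 24^3 = 13824 ordered triples (a,b,c).
  e.g. a=(a1,0), b=(a2,0), c=(a3,0): lhs=(a1,0) != rhs=(0,0)
  e.g. a=(a1,0), b=(a2,0), c=(a3,1): lhs=(a1,0) != rhs=(0,0)
Total violating triples: 3240


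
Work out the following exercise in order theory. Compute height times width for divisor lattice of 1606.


Height = length of longest chain minus 1; width = size of largest antichain.
A maximum chain: 1 | 73 | 803 | 1606  (height 3).
A maximum antichain: {2, 11, 73}  (width 3).
Product = 3 * 3 = 9


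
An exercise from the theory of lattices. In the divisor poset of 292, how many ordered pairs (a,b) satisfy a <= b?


The order relation is {(a,b) : a <= b}, reflexive so it includes (a,a).
Examples: (1,1), (1,146), (1,2), (1,292), (1,4), ...
Total ordered pairs: 18


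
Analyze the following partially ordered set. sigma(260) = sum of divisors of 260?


sigma(n) = sum of divisors.
Divisors of 260: [1, 2, 4, 5, 10, 13, 20, 26, 52, 65, 130, 260]
Sum = 588


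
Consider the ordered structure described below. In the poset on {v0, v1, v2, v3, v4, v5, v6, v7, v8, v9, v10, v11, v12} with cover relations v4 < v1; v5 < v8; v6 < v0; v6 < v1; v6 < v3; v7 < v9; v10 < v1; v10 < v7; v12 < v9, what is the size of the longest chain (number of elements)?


A chain is a totally ordered subset; we count the number of elements in a maximum chain.
Compute, for each element x, the size of the longest chain ending at x:
  v2: 1
  v4: 1
  v5: 1
  v6: 1
  v10: 1
  v11: 1
  ...
A maximum chain: v10 < v7 < v9
Number of elements in the longest chain: 3


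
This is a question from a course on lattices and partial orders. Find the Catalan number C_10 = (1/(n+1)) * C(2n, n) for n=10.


C(n) = C(2n, n) / (n+1).
C(20, 10) = 184756
C(10) = 184756 / 11 = 16796


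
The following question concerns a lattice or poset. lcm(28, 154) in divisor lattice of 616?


Join=lcm.
gcd(28,154)=14
lcm=308


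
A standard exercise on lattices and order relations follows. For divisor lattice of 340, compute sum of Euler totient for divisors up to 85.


Divisors of 340 up to 85: [1, 2, 4, 5, 10, 17, 20, 34, 68, 85]
phi values: [1, 1, 2, 4, 4, 16, 8, 16, 32, 64]
Sum = 148


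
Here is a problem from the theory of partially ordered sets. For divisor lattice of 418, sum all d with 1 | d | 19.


Interval [1,19] in divisors of 418: [1, 19]
Sum = 20


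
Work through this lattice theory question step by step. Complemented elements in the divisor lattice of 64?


An element a is complemented if some b has a meet b = bottom, a join b = top.
a is complemented iff gcd(a, n/a)=1, i.e. a is a unitary divisor of 64.
Complemented elements: 1, 64
Count: 2


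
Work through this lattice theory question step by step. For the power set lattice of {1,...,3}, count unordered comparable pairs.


A comparable pair {a,b} has a < b or b < a in the order.
Count unordered pairs where one element is strictly below the other.
Examples: {{},{1}}, {{},{2}}, {{},{3}}, {{},{1,2}}, ...
Total comparable pairs: 19


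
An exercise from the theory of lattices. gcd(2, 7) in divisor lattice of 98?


Meet=gcd.
gcd(2,7)=1


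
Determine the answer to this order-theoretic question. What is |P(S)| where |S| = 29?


Power set = 2^n.
2^29 = 536870912


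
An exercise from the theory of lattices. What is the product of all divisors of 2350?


Divisors of 2350: [1, 2, 5, 10, 25, 47, 50, 94, 235, 470, 1175, 2350]
Product = n^(d(n)/2) = 2350^(12/2)
Product = 168425239515625000000


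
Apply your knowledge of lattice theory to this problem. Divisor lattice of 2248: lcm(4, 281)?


Join=lcm.
gcd(4,281)=1
lcm=1124


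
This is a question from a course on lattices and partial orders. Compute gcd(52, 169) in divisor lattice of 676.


In a divisor lattice, meet = gcd (greatest common divisor).
By Euclidean algorithm or factoring: gcd(52,169) = 13


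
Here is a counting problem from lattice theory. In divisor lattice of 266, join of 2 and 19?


In a divisor lattice, join = lcm (least common multiple).
gcd(2,19) = 1
lcm(2,19) = 2*19/gcd = 38/1 = 38


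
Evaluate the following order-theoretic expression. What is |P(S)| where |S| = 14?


Power set = 2^n.
2^14 = 16384


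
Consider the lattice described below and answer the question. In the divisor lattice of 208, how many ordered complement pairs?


Complement pair (a,b): a meet b = bottom, a join b = top.
Here: gcd(a,b)=1 and lcm(a,b)=208, i.e. a*b=208 with a,b coprime.
Pairs found: (1,208), (13,16), (16,13), (208,1)
Total ordered pairs: 4


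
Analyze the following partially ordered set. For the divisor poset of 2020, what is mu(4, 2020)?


In a divisor lattice, mu(a,b) = mu(b/a) where mu is the classical Mobius function.
b/a = 2020/4 = 505
Prime factorization of 505: primes [5, 101]
505 is squarefree with 2 prime factor(s), so mu(505) = (-1)^2 = 1


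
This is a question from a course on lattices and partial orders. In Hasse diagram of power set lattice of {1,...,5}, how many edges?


A cover relation a -< b holds when a < b with no c strictly between.
Cover relations:
  {} -< {1}
  {} -< {2}
  {} -< {3}
  {} -< {4}
  {} -< {5}
  {1} -< {1,2}
  {1} -< {1,3}
  {1} -< {1,4}
  ...72 more
Total: 80


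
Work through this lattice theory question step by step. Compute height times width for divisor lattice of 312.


Height = length of longest chain minus 1; width = size of largest antichain.
A maximum chain: 1 | 13 | 39 | 78 | 156 | 312  (height 5).
A maximum antichain: {4, 6, 26, 39}  (width 4).
Product = 5 * 4 = 20


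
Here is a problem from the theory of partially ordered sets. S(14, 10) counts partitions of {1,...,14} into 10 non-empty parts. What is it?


S(n,k) = k*S(n-1,k) + S(n-1,k-1).
S(13,10) = 39325, S(13,9) = 359502
S(14,10) = 10*39325 + 359502 = 393250 + 359502
S(14,10) = 752752


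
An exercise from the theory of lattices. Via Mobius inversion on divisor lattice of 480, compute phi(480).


phi(n) = n * prod_{p|n} (1 - 1/p).
Prime divisors of 480: [2, 3, 5]
phi(480) = 480 * (1 - 1/2) * (1 - 1/3) * (1 - 1/5)
phi(480) = 128


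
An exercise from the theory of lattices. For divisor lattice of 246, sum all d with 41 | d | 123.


Interval [41,123] in divisors of 246: [41, 123]
Sum = 164


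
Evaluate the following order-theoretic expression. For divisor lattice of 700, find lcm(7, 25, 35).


In a divisor lattice, join = lcm (least common multiple).
Compute lcm iteratively: start with first element, then lcm(current, next).
Elements: [7, 25, 35]
lcm(7,25) = 175
lcm(175,35) = 175
Final lcm = 175


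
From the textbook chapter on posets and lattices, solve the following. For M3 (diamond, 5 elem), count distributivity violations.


Distributive law: a ^ (b v c) = (a ^ b) v (a ^ c).
Check all 5^3 = 125 ordered triples (a,b,c).
  e.g. a=a1, b=a2, c=a3: lhs=a1 != rhs=0
  e.g. a=a1, b=a3, c=a2: lhs=a1 != rhs=0
Total violating triples: 6


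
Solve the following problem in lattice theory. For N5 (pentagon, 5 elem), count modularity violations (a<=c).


Modular law: if a <= c then a v (b ^ c) = (a v b) ^ c.
Check all triples (a,b,c) with a <= c among 5 elements.
  e.g. a=a, b=c, c=b: lhs=a != rhs=b
Total violating triples: 1


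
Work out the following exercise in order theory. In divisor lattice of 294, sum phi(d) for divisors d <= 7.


Divisors of 294 up to 7: [1, 2, 3, 6, 7]
phi values: [1, 1, 2, 2, 6]
Sum = 12


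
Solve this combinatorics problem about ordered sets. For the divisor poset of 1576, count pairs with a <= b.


The order relation is {(a,b) : a <= b}, reflexive so it includes (a,a).
Examples: (1,1), (1,1576), (1,197), (1,2), (1,394), ...
Total ordered pairs: 30


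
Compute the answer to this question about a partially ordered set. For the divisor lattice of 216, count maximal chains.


A maximal chain goes from the minimum element to a maximal element via cover relations.
Counting all min-to-max paths in the cover graph.
Total maximal chains: 20


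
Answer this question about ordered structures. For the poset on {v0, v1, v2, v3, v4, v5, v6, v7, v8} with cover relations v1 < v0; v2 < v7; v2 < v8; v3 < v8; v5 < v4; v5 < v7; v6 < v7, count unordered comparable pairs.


A comparable pair {a,b} has a < b or b < a in the order.
Count unordered pairs where one element is strictly below the other.
Examples: {v0,v1}, {v2,v7}, {v2,v8}, {v3,v8}, ...
Total comparable pairs: 7
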